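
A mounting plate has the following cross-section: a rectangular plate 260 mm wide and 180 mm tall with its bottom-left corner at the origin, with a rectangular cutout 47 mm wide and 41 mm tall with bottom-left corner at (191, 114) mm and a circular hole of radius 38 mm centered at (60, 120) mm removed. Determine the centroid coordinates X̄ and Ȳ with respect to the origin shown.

plate: A = 260 × 180 = 46800.00, centroid at (130.00, 90.00).
hole 1: A = −(47 × 41) = -1927.00, centroid at (214.50, 134.50).
hole 2: A = −π·38² = -4536.46, centroid at (60.00, 120.00).
ΣA = 40336.54 mm²
ΣAX̄ = (46800.00)(130.00) + (-1927.00)(214.50) + (-4536.46)(60.00) = 5398470.91 mm³
ΣAȲ = (46800.00)(90.00) + (-1927.00)(134.50) + (-4536.46)(120.00) = 3408443.32 mm³
X̄ = 5398470.91 / 40336.54 = 133.84 mm
Ȳ = 3408443.32 / 40336.54 = 84.50 mm

X̄ = 133.84 mm, Ȳ = 84.50 mm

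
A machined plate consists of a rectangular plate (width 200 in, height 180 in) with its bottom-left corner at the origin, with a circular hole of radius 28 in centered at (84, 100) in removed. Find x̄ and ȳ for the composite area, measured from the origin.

x̄ = 101.18 in, ȳ = 89.27 in

plate: A = 200 × 180 = 36000.00, centroid at (100.00, 90.00).
hole: A = −π·28² = -2463.01, centroid at (84.00, 100.00).
ΣA = 33536.99 in², ΣAx̄ = 3393107.27 in³, ΣAȳ = 2993699.14 in³.
x̄ = 3393107.27/33536.99 = 101.18 in; ȳ = 2993699.14/33536.99 = 89.27 in.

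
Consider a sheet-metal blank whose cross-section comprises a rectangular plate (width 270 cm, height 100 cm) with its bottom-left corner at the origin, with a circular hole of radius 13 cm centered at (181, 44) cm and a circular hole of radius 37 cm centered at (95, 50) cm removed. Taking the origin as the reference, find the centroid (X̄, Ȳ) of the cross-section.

X̄ = 141.66 cm, Ȳ = 50.14 cm

plate: A = 270 × 100 = 27000.00, centroid at (135.00, 50.00).
hole 1: A = −π·13² = -530.93, centroid at (181.00, 44.00).
hole 2: A = −π·37² = -4300.84, centroid at (95.00, 50.00).
ΣA = 22168.23 cm²
ΣAX̄ = (27000.00)(135.00) + (-530.93)(181.00) + (-4300.84)(95.00) = 3140321.99 cm³
ΣAȲ = (27000.00)(50.00) + (-530.93)(44.00) + (-4300.84)(50.00) = 1111597.10 cm³
X̄ = 3140321.99 / 22168.23 = 141.66 cm
Ȳ = 1111597.10 / 22168.23 = 50.14 cm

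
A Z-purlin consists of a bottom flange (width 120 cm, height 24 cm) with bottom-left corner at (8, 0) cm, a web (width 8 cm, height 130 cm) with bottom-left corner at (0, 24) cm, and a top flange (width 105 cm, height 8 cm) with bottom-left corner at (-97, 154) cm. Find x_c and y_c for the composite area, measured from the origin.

x_c = 34.16 cm, y_c = 54.59 cm

bottom flange: A = 120 × 24 = 2880.00, centroid at (68.00, 12.00).
web: A = 8 × 130 = 1040.00, centroid at (4.00, 89.00).
top flange: A = 105 × 8 = 840.00, centroid at (-44.50, 158.00).
ΣA = 4760.00 cm²
ΣAx_c = (2880.00)(68.00) + (1040.00)(4.00) + (840.00)(-44.50) = 162620.00 cm³
ΣAy_c = (2880.00)(12.00) + (1040.00)(89.00) + (840.00)(158.00) = 259840.00 cm³
x_c = 162620.00 / 4760.00 = 34.16 cm
y_c = 259840.00 / 4760.00 = 54.59 cm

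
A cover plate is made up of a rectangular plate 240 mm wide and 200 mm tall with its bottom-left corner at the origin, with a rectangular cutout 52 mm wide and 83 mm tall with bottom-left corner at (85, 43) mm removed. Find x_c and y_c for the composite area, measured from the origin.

x_c = 120.89 mm, y_c = 101.53 mm

plate: A = 240 × 200 = 48000.00, centroid at (120.00, 100.00).
hole: A = −(52 × 83) = -4316.00, centroid at (111.00, 84.50).
ΣA = 43684.00 mm², ΣAx_c = 5280924.00 mm³, ΣAy_c = 4435298.00 mm³.
x_c = 5280924.00/43684.00 = 120.89 mm; y_c = 4435298.00/43684.00 = 101.53 mm.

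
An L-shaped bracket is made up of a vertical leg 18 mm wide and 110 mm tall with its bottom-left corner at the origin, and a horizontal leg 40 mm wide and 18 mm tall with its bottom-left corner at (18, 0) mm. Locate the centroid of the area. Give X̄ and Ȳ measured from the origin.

vertical leg: A = 18 × 110 = 1980.00, centroid at (9.00, 55.00).
horizontal leg: A = 40 × 18 = 720.00, centroid at (38.00, 9.00).
ΣA = 2700.00 mm²
ΣAX̄ = (1980.00)(9.00) + (720.00)(38.00) = 45180.00 mm³
ΣAȲ = (1980.00)(55.00) + (720.00)(9.00) = 115380.00 mm³
X̄ = 45180.00 / 2700.00 = 16.73 mm
Ȳ = 115380.00 / 2700.00 = 42.73 mm

X̄ = 16.73 mm, Ȳ = 42.73 mm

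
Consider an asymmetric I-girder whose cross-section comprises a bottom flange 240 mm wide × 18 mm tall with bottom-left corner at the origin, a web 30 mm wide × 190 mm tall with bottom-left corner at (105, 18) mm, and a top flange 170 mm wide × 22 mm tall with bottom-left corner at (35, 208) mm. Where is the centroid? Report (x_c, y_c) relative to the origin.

bottom flange: A = 240 × 18 = 4320.00, centroid at (120.00, 9.00).
web: A = 30 × 190 = 5700.00, centroid at (120.00, 113.00).
top flange: A = 170 × 22 = 3740.00, centroid at (120.00, 219.00).
ΣA = 13760.00 mm²
ΣAx_c = (4320.00)(120.00) + (5700.00)(120.00) + (3740.00)(120.00) = 1651200.00 mm³
ΣAy_c = (4320.00)(9.00) + (5700.00)(113.00) + (3740.00)(219.00) = 1502040.00 mm³
x_c = 1651200.00 / 13760.00 = 120.00 mm
y_c = 1502040.00 / 13760.00 = 109.16 mm

x_c = 120.00 mm, y_c = 109.16 mm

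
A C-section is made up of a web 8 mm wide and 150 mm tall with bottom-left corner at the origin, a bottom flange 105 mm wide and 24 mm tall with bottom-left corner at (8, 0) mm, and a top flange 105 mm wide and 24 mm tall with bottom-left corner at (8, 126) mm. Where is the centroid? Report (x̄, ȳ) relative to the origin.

x̄ = 49.63 mm, ȳ = 75.00 mm

web: A = 8 × 150 = 1200.00, centroid at (4.00, 75.00).
bottom flange: A = 105 × 24 = 2520.00, centroid at (60.50, 12.00).
top flange: A = 105 × 24 = 2520.00, centroid at (60.50, 138.00).
ΣA = 6240.00 mm², ΣAx̄ = 309720.00 mm³, ΣAȳ = 468000.00 mm³.
x̄ = 309720.00/6240.00 = 49.63 mm; ȳ = 468000.00/6240.00 = 75.00 mm.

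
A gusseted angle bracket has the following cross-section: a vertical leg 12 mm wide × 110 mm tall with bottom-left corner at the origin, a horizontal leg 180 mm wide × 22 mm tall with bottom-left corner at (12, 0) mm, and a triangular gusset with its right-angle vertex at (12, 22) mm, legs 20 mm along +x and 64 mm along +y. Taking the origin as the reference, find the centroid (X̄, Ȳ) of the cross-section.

X̄ = 71.59 mm, Ȳ = 24.31 mm

vertical leg: A = 12 × 110 = 1320.00, centroid at (6.00, 55.00).
horizontal leg: A = 180 × 22 = 3960.00, centroid at (102.00, 11.00).
gusset: A = ½·20·64 = 640.00, centroid at (18.67, 43.33).
ΣA = 5920.00 mm², ΣAX̄ = 423786.67 mm³, ΣAȲ = 143893.33 mm³.
X̄ = 423786.67/5920.00 = 71.59 mm; Ȳ = 143893.33/5920.00 = 24.31 mm.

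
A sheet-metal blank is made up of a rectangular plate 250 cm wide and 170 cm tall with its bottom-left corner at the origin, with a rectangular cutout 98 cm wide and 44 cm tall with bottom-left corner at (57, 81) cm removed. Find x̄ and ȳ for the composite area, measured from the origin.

x̄ = 127.15 cm, ȳ = 82.97 cm

plate: A = 250 × 170 = 42500.00, centroid at (125.00, 85.00).
hole: A = −(98 × 44) = -4312.00, centroid at (106.00, 103.00).
ΣA = 38188.00 cm²
ΣAx̄ = (42500.00)(125.00) + (-4312.00)(106.00) = 4855428.00 cm³
ΣAȳ = (42500.00)(85.00) + (-4312.00)(103.00) = 3168364.00 cm³
x̄ = 4855428.00 / 38188.00 = 127.15 cm
ȳ = 3168364.00 / 38188.00 = 82.97 cm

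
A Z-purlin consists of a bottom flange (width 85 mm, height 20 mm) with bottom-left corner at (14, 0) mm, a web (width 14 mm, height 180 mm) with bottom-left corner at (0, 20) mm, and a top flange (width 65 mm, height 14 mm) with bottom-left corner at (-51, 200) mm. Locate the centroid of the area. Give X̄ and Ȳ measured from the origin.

bottom flange: A = 85 × 20 = 1700.00, centroid at (56.50, 10.00).
web: A = 14 × 180 = 2520.00, centroid at (7.00, 110.00).
top flange: A = 65 × 14 = 910.00, centroid at (-18.50, 207.00).
ΣA = 5130.00 mm²
ΣAX̄ = (1700.00)(56.50) + (2520.00)(7.00) + (910.00)(-18.50) = 96855.00 mm³
ΣAȲ = (1700.00)(10.00) + (2520.00)(110.00) + (910.00)(207.00) = 482570.00 mm³
X̄ = 96855.00 / 5130.00 = 18.88 mm
Ȳ = 482570.00 / 5130.00 = 94.07 mm

X̄ = 18.88 mm, Ȳ = 94.07 mm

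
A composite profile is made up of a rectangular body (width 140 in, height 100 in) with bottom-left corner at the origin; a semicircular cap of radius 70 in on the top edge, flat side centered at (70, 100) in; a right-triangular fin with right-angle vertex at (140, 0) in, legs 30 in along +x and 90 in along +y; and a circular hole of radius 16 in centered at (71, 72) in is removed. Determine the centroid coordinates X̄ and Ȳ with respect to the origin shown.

X̄ = 74.82 in, Ȳ = 75.57 in

rectangular body: A = 140 × 100 = 14000.00, centroid at (70.00, 50.00).
semicircular top: A = ½π·70² = 7696.90, centroid at (70.00, 129.71).
triangular fin: A = ½·30·90 = 1350.00, centroid at (150.00, 30.00).
hole: A = −π·16² = -804.25, centroid at (71.00, 72.00).
ΣA = 22242.65 in², ΣAX̄ = 1664181.55 in³, ΣAȲ = 1680951.03 in³.
X̄ = 1664181.55/22242.65 = 74.82 in; Ȳ = 1680951.03/22242.65 = 75.57 in.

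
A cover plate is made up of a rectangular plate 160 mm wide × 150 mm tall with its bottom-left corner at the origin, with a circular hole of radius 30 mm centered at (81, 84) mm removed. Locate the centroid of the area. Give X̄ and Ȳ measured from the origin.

X̄ = 79.87 mm, Ȳ = 73.80 mm

plate: A = 160 × 150 = 24000.00, centroid at (80.00, 75.00).
hole: A = −π·30² = -2827.43, centroid at (81.00, 84.00).
ΣA = 21172.57 mm²
ΣAX̄ = (24000.00)(80.00) + (-2827.43)(81.00) = 1690977.90 mm³
ΣAȲ = (24000.00)(75.00) + (-2827.43)(84.00) = 1562495.60 mm³
X̄ = 1690977.90 / 21172.57 = 79.87 mm
Ȳ = 1562495.60 / 21172.57 = 73.80 mm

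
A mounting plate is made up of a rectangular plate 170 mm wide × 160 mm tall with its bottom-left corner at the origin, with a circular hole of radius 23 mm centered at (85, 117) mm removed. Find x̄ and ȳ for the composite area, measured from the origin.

x̄ = 85.00 mm, ȳ = 77.59 mm

plate: A = 170 × 160 = 27200.00, centroid at (85.00, 80.00).
hole: A = −π·23² = -1661.90, centroid at (85.00, 117.00).
ΣA = 25538.10 mm²
ΣAx̄ = (27200.00)(85.00) + (-1661.90)(85.00) = 2170738.29 mm³
ΣAȳ = (27200.00)(80.00) + (-1661.90)(117.00) = 1981557.41 mm³
x̄ = 2170738.29 / 25538.10 = 85.00 mm
ȳ = 1981557.41 / 25538.10 = 77.59 mm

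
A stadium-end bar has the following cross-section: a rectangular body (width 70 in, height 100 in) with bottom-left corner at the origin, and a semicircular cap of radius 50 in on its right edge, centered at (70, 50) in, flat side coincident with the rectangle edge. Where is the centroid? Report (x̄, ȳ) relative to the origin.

x̄ = 55.20 in, ȳ = 50.00 in

Part | A | x̄ᵢ | ȳᵢ | A·x̄ᵢ | A·ȳᵢ
rectangular body | 7000.00 | 35.00 | 50.00 | 245000.00 | 350000.00
semicircular end | 3926.99 | 91.22 | 50.00 | 358222.69 | 196349.54
Σ | 10926.99 |  |  | 603222.69 | 546349.54
x̄ = 603222.69 / 10926.99 = 55.20 in
ȳ = 546349.54 / 10926.99 = 50.00 in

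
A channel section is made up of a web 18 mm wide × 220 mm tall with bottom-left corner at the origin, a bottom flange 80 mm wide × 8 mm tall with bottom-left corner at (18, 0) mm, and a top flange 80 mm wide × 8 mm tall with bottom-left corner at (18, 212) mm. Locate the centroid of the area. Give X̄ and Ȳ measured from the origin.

X̄ = 20.97 mm, Ȳ = 110.00 mm

Part | A | x̄ᵢ | ȳᵢ | A·x̄ᵢ | A·ȳᵢ
web | 3960.00 | 9.00 | 110.00 | 35640.00 | 435600.00
bottom flange | 640.00 | 58.00 | 4.00 | 37120.00 | 2560.00
top flange | 640.00 | 58.00 | 216.00 | 37120.00 | 138240.00
Σ | 5240.00 |  |  | 109880.00 | 576400.00
X̄ = 109880.00 / 5240.00 = 20.97 mm
Ȳ = 576400.00 / 5240.00 = 110.00 mm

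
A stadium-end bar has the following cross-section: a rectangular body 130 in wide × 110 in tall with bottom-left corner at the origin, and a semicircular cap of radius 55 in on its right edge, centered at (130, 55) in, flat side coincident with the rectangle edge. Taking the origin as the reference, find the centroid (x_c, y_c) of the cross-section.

x_c = 87.03 in, y_c = 55.00 in

Part | A | x̄ᵢ | ȳᵢ | A·x̄ᵢ | A·ȳᵢ
rectangular body | 14300.00 | 65.00 | 55.00 | 929500.00 | 786500.00
semicircular end | 4751.66 | 153.34 | 55.00 | 728632.32 | 261341.24
Σ | 19051.66 |  |  | 1658132.32 | 1047841.24
x_c = 1658132.32 / 19051.66 = 87.03 in
y_c = 1047841.24 / 19051.66 = 55.00 in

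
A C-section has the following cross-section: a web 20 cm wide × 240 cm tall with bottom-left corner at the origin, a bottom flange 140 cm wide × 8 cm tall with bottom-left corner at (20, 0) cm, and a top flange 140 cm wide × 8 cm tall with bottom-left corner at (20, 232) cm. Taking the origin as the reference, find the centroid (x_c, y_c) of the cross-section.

web: A = 20 × 240 = 4800.00, centroid at (10.00, 120.00).
bottom flange: A = 140 × 8 = 1120.00, centroid at (90.00, 4.00).
top flange: A = 140 × 8 = 1120.00, centroid at (90.00, 236.00).
ΣA = 7040.00 cm², ΣAx_c = 249600.00 cm³, ΣAy_c = 844800.00 cm³.
x_c = 249600.00/7040.00 = 35.45 cm; y_c = 844800.00/7040.00 = 120.00 cm.

x_c = 35.45 cm, y_c = 120.00 cm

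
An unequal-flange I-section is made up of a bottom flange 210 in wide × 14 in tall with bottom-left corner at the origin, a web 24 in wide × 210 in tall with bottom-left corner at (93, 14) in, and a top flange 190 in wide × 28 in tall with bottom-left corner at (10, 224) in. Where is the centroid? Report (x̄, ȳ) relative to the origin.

x̄ = 105.00 in, ȳ = 141.84 in

bottom flange: A = 210 × 14 = 2940.00, centroid at (105.00, 7.00).
web: A = 24 × 210 = 5040.00, centroid at (105.00, 119.00).
top flange: A = 190 × 28 = 5320.00, centroid at (105.00, 238.00).
ΣA = 13300.00 in², ΣAx̄ = 1396500.00 in³, ΣAȳ = 1886500.00 in³.
x̄ = 1396500.00/13300.00 = 105.00 in; ȳ = 1886500.00/13300.00 = 141.84 in.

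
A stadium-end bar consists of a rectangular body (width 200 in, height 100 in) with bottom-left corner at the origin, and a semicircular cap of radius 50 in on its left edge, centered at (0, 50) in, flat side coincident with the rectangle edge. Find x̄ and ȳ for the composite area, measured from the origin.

rectangular body: A = 200 × 100 = 20000.00, centroid at (100.00, 50.00).
semicircular end: A = ½π·50² = 3926.99, centroid at (-21.22, 50.00).
ΣA = 23926.99 in², ΣAx̄ = 1916666.67 in³, ΣAȳ = 1196349.54 in³.
x̄ = 1916666.67/23926.99 = 80.10 in; ȳ = 1196349.54/23926.99 = 50.00 in.

x̄ = 80.10 in, ȳ = 50.00 in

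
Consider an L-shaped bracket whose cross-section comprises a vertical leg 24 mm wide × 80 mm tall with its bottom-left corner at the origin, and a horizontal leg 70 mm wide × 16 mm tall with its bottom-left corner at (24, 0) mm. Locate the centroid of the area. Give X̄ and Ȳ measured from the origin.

X̄ = 29.32 mm, Ȳ = 28.21 mm

vertical leg: A = 24 × 80 = 1920.00, centroid at (12.00, 40.00).
horizontal leg: A = 70 × 16 = 1120.00, centroid at (59.00, 8.00).
ΣA = 3040.00 mm², ΣAX̄ = 89120.00 mm³, ΣAȲ = 85760.00 mm³.
X̄ = 89120.00/3040.00 = 29.32 mm; Ȳ = 85760.00/3040.00 = 28.21 mm.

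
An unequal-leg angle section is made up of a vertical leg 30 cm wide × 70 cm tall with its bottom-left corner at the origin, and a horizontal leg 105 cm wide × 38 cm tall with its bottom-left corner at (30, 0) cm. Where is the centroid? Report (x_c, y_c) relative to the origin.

vertical leg: A = 30 × 70 = 2100.00, centroid at (15.00, 35.00).
horizontal leg: A = 105 × 38 = 3990.00, centroid at (82.50, 19.00).
ΣA = 6090.00 cm², ΣAx_c = 360675.00 cm³, ΣAy_c = 149310.00 cm³.
x_c = 360675.00/6090.00 = 59.22 cm; y_c = 149310.00/6090.00 = 24.52 cm.

x_c = 59.22 cm, y_c = 24.52 cm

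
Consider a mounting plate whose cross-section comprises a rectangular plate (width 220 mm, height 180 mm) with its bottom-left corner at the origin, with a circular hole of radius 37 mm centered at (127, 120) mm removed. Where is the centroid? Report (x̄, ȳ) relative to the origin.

x̄ = 107.93 mm, ȳ = 86.34 mm

plate: A = 220 × 180 = 39600.00, centroid at (110.00, 90.00).
hole: A = −π·37² = -4300.84, centroid at (127.00, 120.00).
ΣA = 35299.16 mm², ΣAx̄ = 3809793.28 mm³, ΣAȳ = 3047899.16 mm³.
x̄ = 3809793.28/35299.16 = 107.93 mm; ȳ = 3047899.16/35299.16 = 86.34 mm.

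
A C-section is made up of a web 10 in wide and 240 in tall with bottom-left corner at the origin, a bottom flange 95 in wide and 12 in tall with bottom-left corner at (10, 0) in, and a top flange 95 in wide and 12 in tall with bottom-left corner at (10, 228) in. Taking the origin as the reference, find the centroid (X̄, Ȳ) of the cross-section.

X̄ = 30.58 in, Ȳ = 120.00 in

web: A = 10 × 240 = 2400.00, centroid at (5.00, 120.00).
bottom flange: A = 95 × 12 = 1140.00, centroid at (57.50, 6.00).
top flange: A = 95 × 12 = 1140.00, centroid at (57.50, 234.00).
ΣA = 4680.00 in²
ΣAX̄ = (2400.00)(5.00) + (1140.00)(57.50) + (1140.00)(57.50) = 143100.00 in³
ΣAȲ = (2400.00)(120.00) + (1140.00)(6.00) + (1140.00)(234.00) = 561600.00 in³
X̄ = 143100.00 / 4680.00 = 30.58 in
Ȳ = 561600.00 / 4680.00 = 120.00 in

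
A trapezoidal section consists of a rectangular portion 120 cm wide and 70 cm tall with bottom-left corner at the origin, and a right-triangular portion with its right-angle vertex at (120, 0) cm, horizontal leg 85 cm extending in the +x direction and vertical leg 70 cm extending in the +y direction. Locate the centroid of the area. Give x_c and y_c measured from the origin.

x_c = 83.10 cm, y_c = 31.95 cm

Part | A | x̄ᵢ | ȳᵢ | A·x̄ᵢ | A·ȳᵢ
rectangular portion | 8400.00 | 60.00 | 35.00 | 504000.00 | 294000.00
triangular portion | 2975.00 | 148.33 | 23.33 | 441291.67 | 69416.67
Σ | 11375.00 |  |  | 945291.67 | 363416.67
x_c = 945291.67 / 11375.00 = 83.10 cm
y_c = 363416.67 / 11375.00 = 31.95 cm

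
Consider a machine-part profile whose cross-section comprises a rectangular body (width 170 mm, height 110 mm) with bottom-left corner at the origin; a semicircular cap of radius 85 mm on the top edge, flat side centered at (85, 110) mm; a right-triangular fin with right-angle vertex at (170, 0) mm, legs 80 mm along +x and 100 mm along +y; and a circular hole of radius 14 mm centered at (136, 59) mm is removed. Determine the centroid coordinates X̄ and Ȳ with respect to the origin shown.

Part | A | x̄ᵢ | ȳᵢ | A·x̄ᵢ | A·ȳᵢ
rectangular body | 18700.00 | 85.00 | 55.00 | 1589500.00 | 1028500.00
semicircular top | 11349.00 | 85.00 | 146.08 | 964665.29 | 1657807.05
triangular fin | 4000.00 | 196.67 | 33.33 | 786666.67 | 133333.33
hole | -615.75 | 136.00 | 59.00 | -83742.29 | -36329.38
Σ | 33433.25 |  |  | 3257089.67 | 2783311.00
X̄ = 3257089.67 / 33433.25 = 97.42 mm
Ȳ = 2783311.00 / 33433.25 = 83.25 mm

X̄ = 97.42 mm, Ȳ = 83.25 mm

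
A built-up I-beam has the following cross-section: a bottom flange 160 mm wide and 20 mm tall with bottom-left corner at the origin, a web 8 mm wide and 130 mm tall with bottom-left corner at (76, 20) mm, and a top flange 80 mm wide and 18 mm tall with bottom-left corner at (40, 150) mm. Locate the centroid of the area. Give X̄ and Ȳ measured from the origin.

X̄ = 80.00 mm, Ȳ = 61.51 mm

bottom flange: A = 160 × 20 = 3200.00, centroid at (80.00, 10.00).
web: A = 8 × 130 = 1040.00, centroid at (80.00, 85.00).
top flange: A = 80 × 18 = 1440.00, centroid at (80.00, 159.00).
ΣA = 5680.00 mm²
ΣAX̄ = (3200.00)(80.00) + (1040.00)(80.00) + (1440.00)(80.00) = 454400.00 mm³
ΣAȲ = (3200.00)(10.00) + (1040.00)(85.00) + (1440.00)(159.00) = 349360.00 mm³
X̄ = 454400.00 / 5680.00 = 80.00 mm
Ȳ = 349360.00 / 5680.00 = 61.51 mm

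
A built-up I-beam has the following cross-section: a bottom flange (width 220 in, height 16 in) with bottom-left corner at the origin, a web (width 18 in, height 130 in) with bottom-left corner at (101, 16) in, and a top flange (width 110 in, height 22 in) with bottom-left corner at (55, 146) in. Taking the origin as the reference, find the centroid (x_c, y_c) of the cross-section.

Part | A | x̄ᵢ | ȳᵢ | A·x̄ᵢ | A·ȳᵢ
bottom flange | 3520.00 | 110.00 | 8.00 | 387200.00 | 28160.00
web | 2340.00 | 110.00 | 81.00 | 257400.00 | 189540.00
top flange | 2420.00 | 110.00 | 157.00 | 266200.00 | 379940.00
Σ | 8280.00 |  |  | 910800.00 | 597640.00
x_c = 910800.00 / 8280.00 = 110.00 in
y_c = 597640.00 / 8280.00 = 72.18 in

x_c = 110.00 in, y_c = 72.18 in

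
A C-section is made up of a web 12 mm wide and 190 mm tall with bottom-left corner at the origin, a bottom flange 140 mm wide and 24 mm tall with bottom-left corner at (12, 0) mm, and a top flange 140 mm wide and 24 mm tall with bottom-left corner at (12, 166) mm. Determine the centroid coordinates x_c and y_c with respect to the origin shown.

x_c = 62.75 mm, y_c = 95.00 mm

web: A = 12 × 190 = 2280.00, centroid at (6.00, 95.00).
bottom flange: A = 140 × 24 = 3360.00, centroid at (82.00, 12.00).
top flange: A = 140 × 24 = 3360.00, centroid at (82.00, 178.00).
ΣA = 9000.00 mm², ΣAx_c = 564720.00 mm³, ΣAy_c = 855000.00 mm³.
x_c = 564720.00/9000.00 = 62.75 mm; y_c = 855000.00/9000.00 = 95.00 mm.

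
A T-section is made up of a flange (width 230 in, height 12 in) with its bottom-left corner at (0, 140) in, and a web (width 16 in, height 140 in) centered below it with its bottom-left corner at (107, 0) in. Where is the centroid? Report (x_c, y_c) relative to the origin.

x_c = 115.00 in, y_c = 111.95 in

web: A = 16 × 140 = 2240.00, centroid at (115.00, 70.00).
flange: A = 230 × 12 = 2760.00, centroid at (115.00, 146.00).
ΣA = 5000.00 in², ΣAx_c = 575000.00 in³, ΣAy_c = 559760.00 in³.
x_c = 575000.00/5000.00 = 115.00 in; y_c = 559760.00/5000.00 = 111.95 in.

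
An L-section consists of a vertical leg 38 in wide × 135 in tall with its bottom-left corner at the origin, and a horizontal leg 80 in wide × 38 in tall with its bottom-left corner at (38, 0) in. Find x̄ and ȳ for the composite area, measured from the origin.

Part | A | x̄ᵢ | ȳᵢ | A·x̄ᵢ | A·ȳᵢ
vertical leg | 5130.00 | 19.00 | 67.50 | 97470.00 | 346275.00
horizontal leg | 3040.00 | 78.00 | 19.00 | 237120.00 | 57760.00
Σ | 8170.00 |  |  | 334590.00 | 404035.00
x̄ = 334590.00 / 8170.00 = 40.95 in
ȳ = 404035.00 / 8170.00 = 49.45 in

x̄ = 40.95 in, ȳ = 49.45 in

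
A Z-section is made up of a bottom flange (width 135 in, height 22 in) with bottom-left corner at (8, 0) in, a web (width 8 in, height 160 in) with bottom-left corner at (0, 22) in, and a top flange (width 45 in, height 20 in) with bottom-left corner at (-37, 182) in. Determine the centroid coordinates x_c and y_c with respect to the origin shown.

Part | A | x̄ᵢ | ȳᵢ | A·x̄ᵢ | A·ȳᵢ
bottom flange | 2970.00 | 75.50 | 11.00 | 224235.00 | 32670.00
web | 1280.00 | 4.00 | 102.00 | 5120.00 | 130560.00
top flange | 900.00 | -14.50 | 192.00 | -13050.00 | 172800.00
Σ | 5150.00 |  |  | 216305.00 | 336030.00
x_c = 216305.00 / 5150.00 = 42.00 in
y_c = 336030.00 / 5150.00 = 65.25 in

x_c = 42.00 in, y_c = 65.25 in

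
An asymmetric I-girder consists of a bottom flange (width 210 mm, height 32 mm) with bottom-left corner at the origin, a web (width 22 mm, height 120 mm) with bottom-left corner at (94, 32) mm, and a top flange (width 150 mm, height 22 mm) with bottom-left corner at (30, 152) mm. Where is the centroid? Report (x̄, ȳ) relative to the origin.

x̄ = 105.00 mm, ȳ = 70.17 mm

Part | A | x̄ᵢ | ȳᵢ | A·x̄ᵢ | A·ȳᵢ
bottom flange | 6720.00 | 105.00 | 16.00 | 705600.00 | 107520.00
web | 2640.00 | 105.00 | 92.00 | 277200.00 | 242880.00
top flange | 3300.00 | 105.00 | 163.00 | 346500.00 | 537900.00
Σ | 12660.00 |  |  | 1329300.00 | 888300.00
x̄ = 1329300.00 / 12660.00 = 105.00 mm
ȳ = 888300.00 / 12660.00 = 70.17 mm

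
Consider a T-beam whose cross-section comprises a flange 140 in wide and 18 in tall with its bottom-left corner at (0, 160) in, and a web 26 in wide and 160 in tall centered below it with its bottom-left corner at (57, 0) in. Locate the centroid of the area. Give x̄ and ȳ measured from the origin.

Part | A | x̄ᵢ | ȳᵢ | A·x̄ᵢ | A·ȳᵢ
web | 4160.00 | 70.00 | 80.00 | 291200.00 | 332800.00
flange | 2520.00 | 70.00 | 169.00 | 176400.00 | 425880.00
Σ | 6680.00 |  |  | 467600.00 | 758680.00
x̄ = 467600.00 / 6680.00 = 70.00 in
ȳ = 758680.00 / 6680.00 = 113.57 in

x̄ = 70.00 in, ȳ = 113.57 in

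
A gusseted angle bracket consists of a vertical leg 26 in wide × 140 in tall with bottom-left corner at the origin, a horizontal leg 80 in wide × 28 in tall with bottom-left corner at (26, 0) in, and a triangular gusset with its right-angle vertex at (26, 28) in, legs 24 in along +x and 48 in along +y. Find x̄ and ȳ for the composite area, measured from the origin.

vertical leg: A = 26 × 140 = 3640.00, centroid at (13.00, 70.00).
horizontal leg: A = 80 × 28 = 2240.00, centroid at (66.00, 14.00).
gusset: A = ½·24·48 = 576.00, centroid at (34.00, 44.00).
ΣA = 6456.00 in², ΣAx̄ = 214744.00 in³, ΣAȳ = 311504.00 in³.
x̄ = 214744.00/6456.00 = 33.26 in; ȳ = 311504.00/6456.00 = 48.25 in.

x̄ = 33.26 in, ȳ = 48.25 in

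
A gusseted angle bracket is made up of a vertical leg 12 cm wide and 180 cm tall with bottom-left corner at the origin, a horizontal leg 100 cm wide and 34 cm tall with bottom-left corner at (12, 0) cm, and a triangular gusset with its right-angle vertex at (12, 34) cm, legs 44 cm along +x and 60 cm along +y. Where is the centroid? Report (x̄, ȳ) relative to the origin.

vertical leg: A = 12 × 180 = 2160.00, centroid at (6.00, 90.00).
horizontal leg: A = 100 × 34 = 3400.00, centroid at (62.00, 17.00).
gusset: A = ½·44·60 = 1320.00, centroid at (26.67, 54.00).
ΣA = 6880.00 cm², ΣAx̄ = 258960.00 cm³, ΣAȳ = 323480.00 cm³.
x̄ = 258960.00/6880.00 = 37.64 cm; ȳ = 323480.00/6880.00 = 47.02 cm.

x̄ = 37.64 cm, ȳ = 47.02 cm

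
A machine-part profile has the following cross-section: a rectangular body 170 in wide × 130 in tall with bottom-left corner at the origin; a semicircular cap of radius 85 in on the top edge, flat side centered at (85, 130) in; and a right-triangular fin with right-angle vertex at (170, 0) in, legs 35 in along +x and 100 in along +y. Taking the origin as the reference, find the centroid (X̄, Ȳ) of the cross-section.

rectangular body: A = 170 × 130 = 22100.00, centroid at (85.00, 65.00).
semicircular top: A = ½π·85² = 11349.00, centroid at (85.00, 166.08).
triangular fin: A = ½·35·100 = 1750.00, centroid at (181.67, 33.33).
ΣA = 35199.00 in²
ΣAX̄ = (22100.00)(85.00) + (11349.00)(85.00) + (1750.00)(181.67) = 3161081.96 in³
ΣAȲ = (22100.00)(65.00) + (11349.00)(166.08) + (1750.00)(33.33) = 3379620.45 in³
X̄ = 3161081.96 / 35199.00 = 89.81 in
Ȳ = 3379620.45 / 35199.00 = 96.01 in

X̄ = 89.81 in, Ȳ = 96.01 in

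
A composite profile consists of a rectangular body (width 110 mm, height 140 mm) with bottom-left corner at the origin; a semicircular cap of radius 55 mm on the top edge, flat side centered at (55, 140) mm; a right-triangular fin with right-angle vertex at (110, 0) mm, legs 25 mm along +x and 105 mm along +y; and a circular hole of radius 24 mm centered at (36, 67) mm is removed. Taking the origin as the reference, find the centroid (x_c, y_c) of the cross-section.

rectangular body: A = 110 × 140 = 15400.00, centroid at (55.00, 70.00).
semicircular top: A = ½π·55² = 4751.66, centroid at (55.00, 163.34).
triangular fin: A = ½·25·105 = 1312.50, centroid at (118.33, 35.00).
hole: A = −π·24² = -1809.56, centroid at (36.00, 67.00).
ΣA = 19654.60 mm²
ΣAx_c = (15400.00)(55.00) + (4751.66)(55.00) + (1312.50)(118.33) + (-1809.56)(36.00) = 1198509.67 mm³
ΣAy_c = (15400.00)(70.00) + (4751.66)(163.34) + (1312.50)(35.00) + (-1809.56)(67.00) = 1778846.07 mm³
x_c = 1198509.67 / 19654.60 = 60.98 mm
y_c = 1778846.07 / 19654.60 = 90.51 mm

x_c = 60.98 mm, y_c = 90.51 mm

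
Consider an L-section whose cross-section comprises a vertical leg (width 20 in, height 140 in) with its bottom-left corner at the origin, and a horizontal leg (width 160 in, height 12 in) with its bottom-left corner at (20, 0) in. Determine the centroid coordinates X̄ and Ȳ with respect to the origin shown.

vertical leg: A = 20 × 140 = 2800.00, centroid at (10.00, 70.00).
horizontal leg: A = 160 × 12 = 1920.00, centroid at (100.00, 6.00).
ΣA = 4720.00 in²
ΣAX̄ = (2800.00)(10.00) + (1920.00)(100.00) = 220000.00 in³
ΣAȲ = (2800.00)(70.00) + (1920.00)(6.00) = 207520.00 in³
X̄ = 220000.00 / 4720.00 = 46.61 in
Ȳ = 207520.00 / 4720.00 = 43.97 in

X̄ = 46.61 in, Ȳ = 43.97 in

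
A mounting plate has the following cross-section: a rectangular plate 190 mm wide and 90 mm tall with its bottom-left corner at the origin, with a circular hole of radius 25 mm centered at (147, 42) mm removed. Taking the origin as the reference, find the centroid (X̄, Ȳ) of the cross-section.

X̄ = 88.25 mm, Ȳ = 45.39 mm

Part | A | x̄ᵢ | ȳᵢ | A·x̄ᵢ | A·ȳᵢ
plate | 17100.00 | 95.00 | 45.00 | 1624500.00 | 769500.00
hole | -1963.50 | 147.00 | 42.00 | -288633.83 | -82466.81
Σ | 15136.50 |  |  | 1335866.17 | 687033.19
X̄ = 1335866.17 / 15136.50 = 88.25 mm
Ȳ = 687033.19 / 15136.50 = 45.39 mm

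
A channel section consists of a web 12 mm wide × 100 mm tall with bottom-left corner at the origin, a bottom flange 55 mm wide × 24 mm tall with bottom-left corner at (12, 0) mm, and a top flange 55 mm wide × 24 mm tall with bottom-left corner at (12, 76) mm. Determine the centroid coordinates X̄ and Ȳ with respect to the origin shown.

X̄ = 29.03 mm, Ȳ = 50.00 mm

web: A = 12 × 100 = 1200.00, centroid at (6.00, 50.00).
bottom flange: A = 55 × 24 = 1320.00, centroid at (39.50, 12.00).
top flange: A = 55 × 24 = 1320.00, centroid at (39.50, 88.00).
ΣA = 3840.00 mm²
ΣAX̄ = (1200.00)(6.00) + (1320.00)(39.50) + (1320.00)(39.50) = 111480.00 mm³
ΣAȲ = (1200.00)(50.00) + (1320.00)(12.00) + (1320.00)(88.00) = 192000.00 mm³
X̄ = 111480.00 / 3840.00 = 29.03 mm
Ȳ = 192000.00 / 3840.00 = 50.00 mm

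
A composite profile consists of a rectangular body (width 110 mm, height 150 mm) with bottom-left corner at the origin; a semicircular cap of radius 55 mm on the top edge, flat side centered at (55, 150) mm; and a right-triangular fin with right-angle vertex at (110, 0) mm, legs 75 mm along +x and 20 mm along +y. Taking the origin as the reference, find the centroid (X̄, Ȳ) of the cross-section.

rectangular body: A = 110 × 150 = 16500.00, centroid at (55.00, 75.00).
semicircular top: A = ½π·55² = 4751.66, centroid at (55.00, 173.34).
triangular fin: A = ½·75·20 = 750.00, centroid at (135.00, 6.67).
ΣA = 22001.66 mm², ΣAX̄ = 1270091.24 mm³, ΣAȲ = 2066165.50 mm³.
X̄ = 1270091.24/22001.66 = 57.73 mm; Ȳ = 2066165.50/22001.66 = 93.91 mm.

X̄ = 57.73 mm, Ȳ = 93.91 mm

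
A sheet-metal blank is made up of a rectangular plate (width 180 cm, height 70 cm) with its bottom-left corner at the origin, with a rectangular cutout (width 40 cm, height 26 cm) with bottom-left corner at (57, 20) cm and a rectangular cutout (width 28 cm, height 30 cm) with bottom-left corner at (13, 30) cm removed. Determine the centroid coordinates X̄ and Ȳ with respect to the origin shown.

X̄ = 96.20 cm, Ȳ = 34.41 cm

Part | A | x̄ᵢ | ȳᵢ | A·x̄ᵢ | A·ȳᵢ
plate | 12600.00 | 90.00 | 35.00 | 1134000.00 | 441000.00
hole 1 | -1040.00 | 77.00 | 33.00 | -80080.00 | -34320.00
hole 2 | -840.00 | 27.00 | 45.00 | -22680.00 | -37800.00
Σ | 10720.00 |  |  | 1031240.00 | 368880.00
X̄ = 1031240.00 / 10720.00 = 96.20 cm
Ȳ = 368880.00 / 10720.00 = 34.41 cm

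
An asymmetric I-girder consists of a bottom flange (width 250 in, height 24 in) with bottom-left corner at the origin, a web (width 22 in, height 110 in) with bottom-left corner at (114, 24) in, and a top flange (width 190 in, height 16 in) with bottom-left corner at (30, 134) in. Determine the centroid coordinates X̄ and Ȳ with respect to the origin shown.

X̄ = 125.00 in, Ȳ = 60.63 in

bottom flange: A = 250 × 24 = 6000.00, centroid at (125.00, 12.00).
web: A = 22 × 110 = 2420.00, centroid at (125.00, 79.00).
top flange: A = 190 × 16 = 3040.00, centroid at (125.00, 142.00).
ΣA = 11460.00 in²
ΣAX̄ = (6000.00)(125.00) + (2420.00)(125.00) + (3040.00)(125.00) = 1432500.00 in³
ΣAȲ = (6000.00)(12.00) + (2420.00)(79.00) + (3040.00)(142.00) = 694860.00 in³
X̄ = 1432500.00 / 11460.00 = 125.00 in
Ȳ = 694860.00 / 11460.00 = 60.63 in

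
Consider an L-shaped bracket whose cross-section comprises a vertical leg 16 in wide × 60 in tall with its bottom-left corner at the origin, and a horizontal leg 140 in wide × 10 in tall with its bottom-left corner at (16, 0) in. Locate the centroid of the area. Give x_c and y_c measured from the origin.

x_c = 54.27 in, y_c = 15.17 in

vertical leg: A = 16 × 60 = 960.00, centroid at (8.00, 30.00).
horizontal leg: A = 140 × 10 = 1400.00, centroid at (86.00, 5.00).
ΣA = 2360.00 in²
ΣAx_c = (960.00)(8.00) + (1400.00)(86.00) = 128080.00 in³
ΣAy_c = (960.00)(30.00) + (1400.00)(5.00) = 35800.00 in³
x_c = 128080.00 / 2360.00 = 54.27 in
y_c = 35800.00 / 2360.00 = 15.17 in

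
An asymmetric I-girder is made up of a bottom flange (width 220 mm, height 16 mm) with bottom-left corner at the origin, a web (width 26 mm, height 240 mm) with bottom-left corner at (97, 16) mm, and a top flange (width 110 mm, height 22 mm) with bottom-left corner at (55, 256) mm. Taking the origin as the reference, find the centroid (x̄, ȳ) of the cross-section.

Part | A | x̄ᵢ | ȳᵢ | A·x̄ᵢ | A·ȳᵢ
bottom flange | 3520.00 | 110.00 | 8.00 | 387200.00 | 28160.00
web | 6240.00 | 110.00 | 136.00 | 686400.00 | 848640.00
top flange | 2420.00 | 110.00 | 267.00 | 266200.00 | 646140.00
Σ | 12180.00 |  |  | 1339800.00 | 1522940.00
x̄ = 1339800.00 / 12180.00 = 110.00 mm
ȳ = 1522940.00 / 12180.00 = 125.04 mm

x̄ = 110.00 mm, ȳ = 125.04 mm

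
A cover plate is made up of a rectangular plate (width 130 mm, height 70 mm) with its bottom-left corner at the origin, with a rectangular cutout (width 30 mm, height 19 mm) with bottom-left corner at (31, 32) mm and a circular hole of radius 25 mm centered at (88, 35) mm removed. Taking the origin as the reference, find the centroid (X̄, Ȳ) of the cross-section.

Part | A | x̄ᵢ | ȳᵢ | A·x̄ᵢ | A·ȳᵢ
plate | 9100.00 | 65.00 | 35.00 | 591500.00 | 318500.00
hole 1 | -570.00 | 46.00 | 41.50 | -26220.00 | -23655.00
hole 2 | -1963.50 | 88.00 | 35.00 | -172787.60 | -68722.34
Σ | 6566.50 |  |  | 392492.40 | 226122.66
X̄ = 392492.40 / 6566.50 = 59.77 mm
Ȳ = 226122.66 / 6566.50 = 34.44 mm

X̄ = 59.77 mm, Ȳ = 34.44 mm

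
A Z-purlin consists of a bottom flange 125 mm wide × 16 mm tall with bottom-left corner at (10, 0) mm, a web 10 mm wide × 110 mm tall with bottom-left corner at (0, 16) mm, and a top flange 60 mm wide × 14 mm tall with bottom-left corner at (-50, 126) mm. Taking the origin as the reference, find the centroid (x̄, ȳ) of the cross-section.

bottom flange: A = 125 × 16 = 2000.00, centroid at (72.50, 8.00).
web: A = 10 × 110 = 1100.00, centroid at (5.00, 71.00).
top flange: A = 60 × 14 = 840.00, centroid at (-20.00, 133.00).
ΣA = 3940.00 mm²
ΣAx̄ = (2000.00)(72.50) + (1100.00)(5.00) + (840.00)(-20.00) = 133700.00 mm³
ΣAȳ = (2000.00)(8.00) + (1100.00)(71.00) + (840.00)(133.00) = 205820.00 mm³
x̄ = 133700.00 / 3940.00 = 33.93 mm
ȳ = 205820.00 / 3940.00 = 52.24 mm

x̄ = 33.93 mm, ȳ = 52.24 mm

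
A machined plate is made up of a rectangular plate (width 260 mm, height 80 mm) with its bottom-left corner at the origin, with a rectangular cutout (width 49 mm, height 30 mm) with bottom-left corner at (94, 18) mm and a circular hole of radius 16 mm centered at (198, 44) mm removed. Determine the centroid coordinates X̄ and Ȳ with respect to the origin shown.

Part | A | x̄ᵢ | ȳᵢ | A·x̄ᵢ | A·ȳᵢ
plate | 20800.00 | 130.00 | 40.00 | 2704000.00 | 832000.00
hole 1 | -1470.00 | 118.50 | 33.00 | -174195.00 | -48510.00
hole 2 | -804.25 | 198.00 | 44.00 | -159241.05 | -35386.90
Σ | 18525.75 |  |  | 2370563.95 | 748103.10
X̄ = 2370563.95 / 18525.75 = 127.96 mm
Ȳ = 748103.10 / 18525.75 = 40.38 mm

X̄ = 127.96 mm, Ȳ = 40.38 mm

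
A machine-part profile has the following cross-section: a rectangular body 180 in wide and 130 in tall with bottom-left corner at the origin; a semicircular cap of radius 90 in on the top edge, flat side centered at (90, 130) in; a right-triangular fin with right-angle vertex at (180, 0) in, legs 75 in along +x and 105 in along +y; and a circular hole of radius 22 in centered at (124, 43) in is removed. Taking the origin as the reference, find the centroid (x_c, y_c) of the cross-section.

rectangular body: A = 180 × 130 = 23400.00, centroid at (90.00, 65.00).
semicircular top: A = ½π·90² = 12723.45, centroid at (90.00, 168.20).
triangular fin: A = ½·75·105 = 3937.50, centroid at (205.00, 35.00).
hole: A = −π·22² = -1520.53, centroid at (124.00, 43.00).
ΣA = 38540.42 in², ΣAx_c = 3869752.20 in³, ΣAy_c = 3733478.21 in³.
x_c = 3869752.20/38540.42 = 100.41 in; y_c = 3733478.21/38540.42 = 96.87 in.

x_c = 100.41 in, y_c = 96.87 in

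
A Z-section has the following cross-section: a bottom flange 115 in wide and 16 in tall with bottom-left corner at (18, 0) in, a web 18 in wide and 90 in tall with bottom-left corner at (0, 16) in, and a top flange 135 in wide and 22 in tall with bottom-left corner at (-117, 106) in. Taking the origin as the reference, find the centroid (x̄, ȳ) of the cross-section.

bottom flange: A = 115 × 16 = 1840.00, centroid at (75.50, 8.00).
web: A = 18 × 90 = 1620.00, centroid at (9.00, 61.00).
top flange: A = 135 × 22 = 2970.00, centroid at (-49.50, 117.00).
ΣA = 6430.00 in², ΣAx̄ = 6485.00 in³, ΣAȳ = 461030.00 in³.
x̄ = 6485.00/6430.00 = 1.01 in; ȳ = 461030.00/6430.00 = 71.70 in.

x̄ = 1.01 in, ȳ = 71.70 in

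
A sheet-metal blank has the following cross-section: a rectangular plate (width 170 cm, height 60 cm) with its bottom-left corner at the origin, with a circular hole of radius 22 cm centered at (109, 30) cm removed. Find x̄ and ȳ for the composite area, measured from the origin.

x̄ = 80.80 cm, ȳ = 30.00 cm

Part | A | x̄ᵢ | ȳᵢ | A·x̄ᵢ | A·ȳᵢ
plate | 10200.00 | 85.00 | 30.00 | 867000.00 | 306000.00
hole | -1520.53 | 109.00 | 30.00 | -165737.86 | -45615.93
Σ | 8679.47 |  |  | 701262.14 | 260384.07
x̄ = 701262.14 / 8679.47 = 80.80 cm
ȳ = 260384.07 / 8679.47 = 30.00 cm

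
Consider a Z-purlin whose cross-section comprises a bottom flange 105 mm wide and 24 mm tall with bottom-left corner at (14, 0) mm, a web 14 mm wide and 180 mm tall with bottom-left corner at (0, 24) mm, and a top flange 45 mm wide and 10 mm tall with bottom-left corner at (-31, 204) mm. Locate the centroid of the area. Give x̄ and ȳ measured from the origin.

bottom flange: A = 105 × 24 = 2520.00, centroid at (66.50, 12.00).
web: A = 14 × 180 = 2520.00, centroid at (7.00, 114.00).
top flange: A = 45 × 10 = 450.00, centroid at (-8.50, 209.00).
ΣA = 5490.00 mm², ΣAx̄ = 181395.00 mm³, ΣAȳ = 411570.00 mm³.
x̄ = 181395.00/5490.00 = 33.04 mm; ȳ = 411570.00/5490.00 = 74.97 mm.

x̄ = 33.04 mm, ȳ = 74.97 mm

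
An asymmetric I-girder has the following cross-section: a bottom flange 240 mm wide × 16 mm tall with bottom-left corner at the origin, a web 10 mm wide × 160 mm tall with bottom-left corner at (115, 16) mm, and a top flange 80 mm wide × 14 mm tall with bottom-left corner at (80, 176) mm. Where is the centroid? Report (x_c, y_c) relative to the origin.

x_c = 120.00 mm, y_c = 59.34 mm

bottom flange: A = 240 × 16 = 3840.00, centroid at (120.00, 8.00).
web: A = 10 × 160 = 1600.00, centroid at (120.00, 96.00).
top flange: A = 80 × 14 = 1120.00, centroid at (120.00, 183.00).
ΣA = 6560.00 mm², ΣAx_c = 787200.00 mm³, ΣAy_c = 389280.00 mm³.
x_c = 787200.00/6560.00 = 120.00 mm; y_c = 389280.00/6560.00 = 59.34 mm.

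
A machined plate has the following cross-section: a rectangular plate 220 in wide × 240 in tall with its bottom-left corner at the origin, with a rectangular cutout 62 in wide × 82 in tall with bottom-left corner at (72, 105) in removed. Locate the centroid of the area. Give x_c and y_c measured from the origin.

plate: A = 220 × 240 = 52800.00, centroid at (110.00, 120.00).
hole: A = −(62 × 82) = -5084.00, centroid at (103.00, 146.00).
ΣA = 47716.00 in²
ΣAx_c = (52800.00)(110.00) + (-5084.00)(103.00) = 5284348.00 in³
ΣAy_c = (52800.00)(120.00) + (-5084.00)(146.00) = 5593736.00 in³
x_c = 5284348.00 / 47716.00 = 110.75 in
y_c = 5593736.00 / 47716.00 = 117.23 in

x_c = 110.75 in, y_c = 117.23 in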